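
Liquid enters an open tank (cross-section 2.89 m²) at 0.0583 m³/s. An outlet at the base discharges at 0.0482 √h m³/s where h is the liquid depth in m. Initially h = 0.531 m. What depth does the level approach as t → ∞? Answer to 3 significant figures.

A dh/dt = Q_in − 0.0482 √h. Steady state requires inflow = outflow:
Q_in = 0.0482 √h_ss ⇒ √h_ss = 0.0583/0.0482 = 1.2095.
h_ss = 1.2095² = 1.4630 m. (Since h₀ = 0.531 m < h_ss, the level will rise toward this value.)

1.46 m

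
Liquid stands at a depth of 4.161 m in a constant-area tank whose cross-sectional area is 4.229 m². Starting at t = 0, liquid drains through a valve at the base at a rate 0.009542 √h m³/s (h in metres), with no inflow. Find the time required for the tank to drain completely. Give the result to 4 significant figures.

1808 s

With no inflow, A dh/dt = −0.009542 √h.
Separate and integrate: 2(√h − √h₀) = −(0.009542/A) t.
Tank is empty when √h = 0: t_empty = 2A√h₀/0.009542.
t_empty = 2·4.229·√4.161/0.009542 = 8.45800·2.03985/0.009542 = 1808.12 s.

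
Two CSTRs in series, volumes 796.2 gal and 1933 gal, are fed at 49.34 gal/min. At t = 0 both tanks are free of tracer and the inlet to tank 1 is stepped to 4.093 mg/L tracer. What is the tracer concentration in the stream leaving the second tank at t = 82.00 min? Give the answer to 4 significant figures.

Each tank obeys Vᵢ dCᵢ/dt = Q(Cᵢ₋₁ − Cᵢ), so τᵢ = Vᵢ/Q.
τ₁ = 796.2/49.34 = 16.1370 min; τ₂ = 1933/49.34 = 39.1771 min.
Solving the cascade with C₁(0)=C₂(0)=0 gives C₂(t) = C_in[1 − (τ₁ e^(−t/τ₁) − τ₂ e^(−t/τ₂))/(τ₁ − τ₂)].
At t = 82.00: e^(−t/τ₁) = 0.00621067, e^(−t/τ₂) = 0.123310.
C₂ = 4.093·[1 − (16.1370·0.00621067 − 39.1771·0.123310)/(-23.0401)] = 4.093·0.794676 = 3.25261 mg/L.

3.253 mg/L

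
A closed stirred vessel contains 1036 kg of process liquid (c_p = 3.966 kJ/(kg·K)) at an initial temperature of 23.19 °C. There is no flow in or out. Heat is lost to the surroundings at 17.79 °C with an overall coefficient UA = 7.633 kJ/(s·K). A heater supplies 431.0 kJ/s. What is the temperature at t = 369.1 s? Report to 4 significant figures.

48.53 °C

Heat balance on the well-mixed liquid: M c_p dT/dt = −UA(T − T_amb) + Q̇.
dT/dt = (T_ss − T)/τ with T_ss = T_amb + Q̇/UA = 17.79 + 431.0/7.633 = 74.2553 °C, τ = M c_p/UA = 1036·3.966/7.633 = 538.291 s.
T approaches T_ss exponentially: T(t) = T_ss + (T₀ − T_ss) e^(−t/τ).
T(369.1) = 74.2553 + (-51.0653)·0.503743 = 48.5315 °C.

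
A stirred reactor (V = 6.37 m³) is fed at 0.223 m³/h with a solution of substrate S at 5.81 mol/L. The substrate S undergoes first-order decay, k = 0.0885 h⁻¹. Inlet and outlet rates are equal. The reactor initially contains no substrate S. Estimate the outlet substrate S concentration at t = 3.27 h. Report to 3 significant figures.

0.547 mol/L

Species balance: V dC/dt = Q C_in − Q C − k V C.
This is linear with rate a = Q/V + k = 0.12351 h⁻¹.
C_ss = Q C_in/(Q + kV) = 1.6468 mol/L; C(t) = C_ss + (C₀ − C_ss) e^(−a t).
C(3.27) = 1.6468 + (-1.6468)·e^(−0.12351·3.27) = 1.6468 + (-1.6468)·0.66773 = 0.54719 mol/L.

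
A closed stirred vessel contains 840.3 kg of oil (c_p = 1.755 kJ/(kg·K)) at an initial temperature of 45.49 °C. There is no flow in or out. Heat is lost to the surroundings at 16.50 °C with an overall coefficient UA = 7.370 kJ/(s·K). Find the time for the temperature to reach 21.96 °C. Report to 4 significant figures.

Heat balance on the well-mixed liquid: M c_p dT/dt = −UA(T − T_amb).
τ = M c_p/UA = 200.099 s; T_ss = T_amb = 16.5000 °C.
T(t) = T_ss + (T₀ − T_ss)e^(−t/τ); set T = 21.96:
t = −τ ln[(T − T_ss)/(T₀ − T_ss)] = −200.099 · ln(0.188341) = 334.065 s.

334.1 s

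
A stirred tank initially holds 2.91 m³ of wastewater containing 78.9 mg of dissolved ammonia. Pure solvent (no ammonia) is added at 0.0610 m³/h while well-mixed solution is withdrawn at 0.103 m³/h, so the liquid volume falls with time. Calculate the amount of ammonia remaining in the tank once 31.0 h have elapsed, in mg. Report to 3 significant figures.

18.4 mg

Let m(t) be the amount of ammonia. Volume: V(t) = V₀ + (Q_in − Q_out) t = 2.91 − 0.042000 t; V(31.0) = 1.6080 m³.
Solute balance: dm/dt = 0 − Q_out C = −Q_out m/V(t).
Separate: dm/m = −Q_out dt/V(t) ⇒ ln(m/m₀) = −(Q_out/(Q_in−Q_out)) ln(V/V₀).
m = m₀ (V₀/V)^(Q_out/(Q_in−Q_out)) = 78.9 × (2.91/1.6080)^(-2.4524) = 18.422 mg.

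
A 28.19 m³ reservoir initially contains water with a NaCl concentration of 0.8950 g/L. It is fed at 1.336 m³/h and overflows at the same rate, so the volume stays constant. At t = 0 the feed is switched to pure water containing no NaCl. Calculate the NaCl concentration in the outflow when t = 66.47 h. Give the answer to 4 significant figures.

Species balance on the tank: V dC/dt = Q(C_in − C).
Time constant τ = V/Q = 28.19/1.336 = 21.1003 h.
Integrating: C(t) = C_in + (C₀ − C_in) e^(−t/τ).
C(66.47) = 0 + (0.8950 − 0)·e^(−66.47/21.1003) = 0 + (0.895000)·0.0428439 = 0.0383453 g/L.

0.03835 g/L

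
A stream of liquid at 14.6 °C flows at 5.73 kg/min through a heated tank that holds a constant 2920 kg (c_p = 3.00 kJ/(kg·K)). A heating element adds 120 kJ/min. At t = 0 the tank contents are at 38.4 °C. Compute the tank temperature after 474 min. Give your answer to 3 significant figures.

Energy balance: M c_p dT/dt = ṁ c_p (T_in − T) + 120.
τ = M/ṁ = 509.60 min; T_ss = T_in + Q̇/(ṁ c_p) = 14.6 + 120/(5.73·3.00) = 21.581 °C.
Integrating: T(t) = T_ss + (T₀ − T_ss) e^(−t/τ).
T(474) = 21.581 + (16.819)·e^(−474/509.60) = 21.581 + (16.819)·0.39450 = 28.216 °C.

28.2 °C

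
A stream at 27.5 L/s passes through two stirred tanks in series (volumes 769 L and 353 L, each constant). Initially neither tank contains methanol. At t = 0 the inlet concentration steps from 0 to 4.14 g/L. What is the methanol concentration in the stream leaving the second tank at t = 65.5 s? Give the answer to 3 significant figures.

Each tank obeys Vᵢ dCᵢ/dt = Q(Cᵢ₋₁ − Cᵢ), so τᵢ = Vᵢ/Q.
τ₁ = 769/27.5 = 27.964 s; τ₂ = 353/27.5 = 12.836 s.
Tank 1: C₁ = C_in(1 − e^(−t/τ₁)). Tank 2 (τ₁ ≠ τ₂): C₂ = C_in[1 − (τ₁ e^(−t/τ₁) − τ₂ e^(−t/τ₂))/(τ₁ − τ₂)].
At t = 65.5: e^(−t/τ₁) = 0.096104, e^(−t/τ₂) = 0.0060804.
C₂ = 4.14·[1 − (27.964·0.096104 − 12.836·0.0060804)/(15.127)] = 4.14·0.82751 = 3.4259 g/L.

3.43 g/L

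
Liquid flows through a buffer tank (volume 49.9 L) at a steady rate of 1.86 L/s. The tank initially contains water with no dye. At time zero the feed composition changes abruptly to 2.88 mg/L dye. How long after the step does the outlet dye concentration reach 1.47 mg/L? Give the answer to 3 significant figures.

19.2 s

Species balance: V dC/dt = Q(C_in − C) ⇒ τ = V/Q = 26.828 s.
C(t) = C_in + (C₀ − C_in) e^(−t/τ). Set C = 1.47 and solve for t:
e^(−t/τ) = (C − C_in)/(C₀ − C_in) = (1.47 − 2.88)/(0 − 2.88) = 0.48958
t = −τ ln(…) = 26.828 × 0.71420 = 19.161 s.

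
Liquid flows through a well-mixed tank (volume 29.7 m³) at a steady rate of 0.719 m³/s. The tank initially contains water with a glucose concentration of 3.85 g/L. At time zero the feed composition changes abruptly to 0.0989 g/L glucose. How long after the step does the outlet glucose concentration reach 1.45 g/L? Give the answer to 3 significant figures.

42.2 s

Species balance: V dC/dt = Q(C_in − C) ⇒ τ = V/Q = 41.307 s.
C(t) = C_in + (C₀ − C_in) e^(−t/τ). Set C = 1.45 and solve for t:
e^(−t/τ) = (C − C_in)/(C₀ − C_in) = (1.45 − 0.0989)/(3.85 − 0.0989) = 0.36019
t = −τ ln(…) = 41.307 × 1.0211 = 42.180 s.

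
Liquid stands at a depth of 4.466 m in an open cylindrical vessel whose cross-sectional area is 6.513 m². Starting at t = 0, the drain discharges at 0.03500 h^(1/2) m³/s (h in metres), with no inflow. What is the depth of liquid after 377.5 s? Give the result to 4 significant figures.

1.208 m

A dh/dt = −Q_out = −0.03500 √h.
Separate and integrate: 2(√h − √h₀) = −(0.03500/A) t.
√h = √4.466 − 0.03500·377.5/(2·6.513) = 2.11329 − 1.01432 = 1.09897.
h = 1.09897² = 1.20774 m.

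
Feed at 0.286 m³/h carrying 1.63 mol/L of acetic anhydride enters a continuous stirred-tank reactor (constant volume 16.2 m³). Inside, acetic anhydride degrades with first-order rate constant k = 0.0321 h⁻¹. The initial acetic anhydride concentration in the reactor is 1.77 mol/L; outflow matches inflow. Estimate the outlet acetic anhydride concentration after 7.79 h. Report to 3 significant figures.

1.39 mol/L

V dC/dt = Q(C_in − C) − k V C.
dC/dt = (Q/V) C_in − (Q/V + k) C; effective rate a = Q/V + k = 0.017654 + 0.0321 = 0.049754 h⁻¹.
C_ss = Q C_in/(Q + kV) = 0.57837 mol/L; C(t) = C_ss + (C₀ − C_ss) e^(−a t).
C(7.79) = 0.57837 + (1.1916)·e^(−0.049754·7.79) = 0.57837 + (1.1916)·0.67869 = 1.3871 mol/L.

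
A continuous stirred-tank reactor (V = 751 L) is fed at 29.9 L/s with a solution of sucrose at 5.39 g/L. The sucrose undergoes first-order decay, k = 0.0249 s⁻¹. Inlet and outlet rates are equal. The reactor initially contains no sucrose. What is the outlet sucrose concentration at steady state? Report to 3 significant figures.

Species balance: V dC/dt = Q C_in − Q C − k V C.
Steady state (dC/dt = 0): C_ss = Q C_in/(Q + kV) = C_in/(1 + kV/Q).
C_ss = 29.9·5.39/(29.9 + 0.0249·751) = 161.16/48.600 = 3.3161 g/L.

3.32 g/L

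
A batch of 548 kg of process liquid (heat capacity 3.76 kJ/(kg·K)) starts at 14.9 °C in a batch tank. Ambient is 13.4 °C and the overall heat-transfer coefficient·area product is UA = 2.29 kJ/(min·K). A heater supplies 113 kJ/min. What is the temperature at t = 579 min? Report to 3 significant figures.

Lumped-capacitance energy balance: M c_p dT/dt = UA(T_amb − T) + Q̇.
dT/dt = (T_ss − T)/τ with T_ss = T_amb + Q̇/UA = 13.4 + 113/2.29 = 62.745 °C, τ = M c_p/UA = 548·3.76/2.29 = 899.77 min.
Solution: T(t) = T_ss + (T₀ − T_ss) e^(−t/τ).
T(579) = 62.745 + (-47.845)·0.52545 = 37.605 °C.

37.6 °C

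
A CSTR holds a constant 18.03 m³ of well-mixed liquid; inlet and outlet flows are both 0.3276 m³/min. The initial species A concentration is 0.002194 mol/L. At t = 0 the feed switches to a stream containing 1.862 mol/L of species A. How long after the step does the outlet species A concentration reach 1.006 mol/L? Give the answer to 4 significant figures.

Species balance: V dC/dt = Q(C_in − C) ⇒ τ = V/Q = 55.0366 min.
C(t) = C_in + (C₀ − C_in) e^(−t/τ). Set C = 1.006 and solve for t:
e^(−t/τ) = (C − C_in)/(C₀ − C_in) = (1.006 − 1.862)/(0.002194 − 1.862) = 0.460263
t = −τ ln(…) = 55.0366 × 0.775957 = 42.7061 min.

42.71 min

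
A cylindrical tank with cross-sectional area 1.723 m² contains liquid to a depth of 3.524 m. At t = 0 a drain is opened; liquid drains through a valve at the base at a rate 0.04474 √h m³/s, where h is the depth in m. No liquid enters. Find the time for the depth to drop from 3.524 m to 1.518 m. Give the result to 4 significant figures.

49.69 s

With no inflow, A dh/dt = −0.04474 √h.
This is separable: 2 d(√h)/dt = −0.04474/A, so √h = √h₀ − (0.04474/(2A)) t.
t = 2A(√h₀ − √h)/0.04474 = 2·1.723·(√3.524 − √1.518)/0.04474
  = 3.44600 × (1.87723 − 1.23207) / 0.04474 = 49.6921 s.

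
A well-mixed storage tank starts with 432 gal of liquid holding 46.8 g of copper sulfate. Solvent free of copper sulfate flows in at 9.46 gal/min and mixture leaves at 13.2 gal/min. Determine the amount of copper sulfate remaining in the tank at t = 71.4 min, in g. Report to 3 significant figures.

1.57 g

Let m(t) be the amount of copper sulfate. Volume: V(t) = V₀ + (Q_in − Q_out) t = 432 − 3.7400 t; V(71.4) = 164.96 gal.
Species balance (pure solvent in): dm/dt = −Q_out · m/V(t).
dm/m = −Q_out dt/(V₀ − 3.7400 t); integrating gives ln(m/m₀) = −(Q_out/(Q_in−Q_out)) ln(V/V₀).
m = m₀ (V₀/V)^(Q_out/(Q_in−Q_out)) = 46.8 × (432/164.96)^(-3.5294) = 1.5654 g.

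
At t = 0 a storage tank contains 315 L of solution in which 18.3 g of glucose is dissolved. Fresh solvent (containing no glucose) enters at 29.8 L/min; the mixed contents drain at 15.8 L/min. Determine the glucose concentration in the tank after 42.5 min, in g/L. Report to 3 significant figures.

0.00607 g/L

Let m(t) be the amount of glucose. Volume: V(t) = V₀ + (Q_in − Q_out) t = 315 + 14.000 t; V(42.5) = 910.00 L.
No glucose enters, so dm/dt = −Q_out · (m/V).
Separate: dm/m = −Q_out dt/V(t) ⇒ ln(m/m₀) = −(Q_out/(Q_in−Q_out)) ln(V/V₀).
m = m₀ (V₀/V)^(Q_out/(Q_in−Q_out)) = 18.3 × (315/910.00)^(1.1286) = 5.5269 g.
C = m/V = 5.5269/910.00 = 0.0060735 g/L.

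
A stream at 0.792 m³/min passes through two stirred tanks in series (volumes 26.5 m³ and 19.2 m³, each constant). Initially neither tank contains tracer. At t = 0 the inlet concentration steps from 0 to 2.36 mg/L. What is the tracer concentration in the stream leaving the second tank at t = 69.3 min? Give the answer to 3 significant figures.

1.64 mg/L

Species balance on tank i: dCᵢ/dt = (Cᵢ₋₁ − Cᵢ)/τᵢ with τᵢ = Vᵢ/Q.
τ₁ = 26.5/0.792 = 33.460 min; τ₂ = 19.2/0.792 = 24.242 min.
Tank 1: C₁ = C_in(1 − e^(−t/τ₁)). Tank 2 (τ₁ ≠ τ₂): C₂ = C_in[1 − (τ₁ e^(−t/τ₁) − τ₂ e^(−t/τ₂))/(τ₁ − τ₂)].
At t = 69.3: e^(−t/τ₁) = 0.12604, e^(−t/τ₂) = 0.057348.
C₂ = 2.36·[1 − (33.460·0.12604 − 24.242·0.057348)/(9.2172)] = 2.36·0.69329 = 1.6362 mg/L.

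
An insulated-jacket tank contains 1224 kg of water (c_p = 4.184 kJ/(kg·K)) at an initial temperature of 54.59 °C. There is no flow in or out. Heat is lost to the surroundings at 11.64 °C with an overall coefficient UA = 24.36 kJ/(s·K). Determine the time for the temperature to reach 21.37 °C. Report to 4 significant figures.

312.2 s

M c_p dT/dt = −UA(T − T_amb).
τ = M c_p/UA = 210.231 s; T_ss = T_amb = 11.6400 °C.
T(t) = T_ss + (T₀ − T_ss)e^(−t/τ); set T = 21.37:
t = −τ ln[(T − T_ss)/(T₀ − T_ss)] = −210.231 · ln(0.226542) = 312.155 s.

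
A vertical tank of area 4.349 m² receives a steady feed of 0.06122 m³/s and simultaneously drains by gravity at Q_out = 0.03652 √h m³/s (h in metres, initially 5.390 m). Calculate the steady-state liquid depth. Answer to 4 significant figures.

A dh/dt = Q_in − 0.03652 √h. Steady state requires inflow = outflow:
Q_in = 0.03652 √h_ss ⇒ √h_ss = 0.06122/0.03652 = 1.67634.
h_ss = 1.67634² = 2.81012 m. (Since h₀ = 5.390 m > h_ss, the level will fall toward this value.)

2.810 m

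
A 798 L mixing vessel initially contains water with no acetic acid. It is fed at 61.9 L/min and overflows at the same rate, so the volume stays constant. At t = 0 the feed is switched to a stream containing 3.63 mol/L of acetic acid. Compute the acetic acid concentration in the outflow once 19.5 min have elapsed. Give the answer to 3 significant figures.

2.83 mol/L

Species balance on the tank: V dC/dt = Q(C_in − C).
Time constant τ = V/Q = 798/61.9 = 12.892 min.
Solution: C(t) = C_in + (C₀ − C_in) e^(−t/τ).
C(19.5) = 3.63 + (0 − 3.63)·e^(−19.5/12.892) = 3.63 + (-3.6300)·0.22034 = 2.8302 mol/L.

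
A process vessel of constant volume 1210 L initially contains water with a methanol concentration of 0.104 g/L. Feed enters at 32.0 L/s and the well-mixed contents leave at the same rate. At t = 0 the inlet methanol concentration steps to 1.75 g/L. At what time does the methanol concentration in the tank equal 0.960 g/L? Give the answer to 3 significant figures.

27.8 s

Species balance: V dC/dt = Q(C_in − C) ⇒ τ = V/Q = 37.812 s.
C(t) = C_in + (C₀ − C_in) e^(−t/τ). Set C = 0.960 and solve for t:
e^(−t/τ) = (C − C_in)/(C₀ − C_in) = (0.960 − 1.75)/(0.104 − 1.75) = 0.47995
t = −τ ln(…) = 37.812 × 0.73407 = 27.757 s.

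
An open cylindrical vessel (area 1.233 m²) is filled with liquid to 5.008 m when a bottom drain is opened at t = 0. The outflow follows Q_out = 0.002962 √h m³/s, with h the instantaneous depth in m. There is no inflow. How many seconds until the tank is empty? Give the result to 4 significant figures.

A dh/dt = −Q_out = −0.002962 √h.
Separate and integrate: 2(√h − √h₀) = −(0.002962/A) t.
Set h = 0: 2√h₀ = (0.002962/A) t_empty ⇒ t_empty = 2A√h₀/0.002962.
t_empty = 2·1.233·√5.008/0.002962 = 2.46600·2.23786/0.002962 = 1863.12 s.

1863 s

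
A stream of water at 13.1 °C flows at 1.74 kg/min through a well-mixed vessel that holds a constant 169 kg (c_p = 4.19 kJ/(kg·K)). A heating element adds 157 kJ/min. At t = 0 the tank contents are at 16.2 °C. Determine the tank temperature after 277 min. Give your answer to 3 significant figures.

Unsteady energy balance on the tank contents: M c_p dT/dt = ṁ c_p (T_in − T) + 157.
Rearrange: dT/dt = (T_ss − T)/τ with τ = M/ṁ = 97.126 min and T_ss = T_in + Q̇/(ṁ c_p) = 34.635 °C.
Solution: T(t) = T_ss + (T₀ − T_ss) e^(−t/τ).
T(277) = 34.635 + (-18.435)·e^(−277/97.126) = 34.635 + (-18.435)·0.057731 = 33.570 °C.

33.6 °C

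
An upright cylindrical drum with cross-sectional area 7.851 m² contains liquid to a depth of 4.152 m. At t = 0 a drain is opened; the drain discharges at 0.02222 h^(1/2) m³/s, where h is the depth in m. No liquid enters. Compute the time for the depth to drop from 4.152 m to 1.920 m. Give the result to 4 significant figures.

A dh/dt = −Q_out = −0.02222 √h.
Separate and integrate: 2(√h − √h₀) = −(0.02222/A) t.
t = 2A(√h₀ − √h)/0.02222 = 2·7.851·(√4.152 − √1.920)/0.02222
  = 15.7020 × (2.03765 − 1.38564) / 0.02222 = 460.746 s.

460.7 s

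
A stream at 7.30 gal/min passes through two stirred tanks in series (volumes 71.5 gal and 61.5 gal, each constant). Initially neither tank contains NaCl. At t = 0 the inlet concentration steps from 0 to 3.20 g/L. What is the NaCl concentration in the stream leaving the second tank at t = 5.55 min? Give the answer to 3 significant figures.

Species balance on tank i: dCᵢ/dt = (Cᵢ₋₁ − Cᵢ)/τᵢ with τᵢ = Vᵢ/Q.
τ₁ = 71.5/7.30 = 9.7945 min; τ₂ = 61.5/7.30 = 8.4247 min.
Tank 1: C₁ = C_in(1 − e^(−t/τ₁)). Tank 2 (τ₁ ≠ τ₂): C₂ = C_in[1 − (τ₁ e^(−t/τ₁) − τ₂ e^(−t/τ₂))/(τ₁ − τ₂)].
At t = 5.55: e^(−t/τ₁) = 0.56743, e^(−t/τ₂) = 0.51748.
C₂ = 3.20·[1 − (9.7945·0.56743 − 8.4247·0.51748)/(1.3699)] = 3.20·0.12541 = 0.40132 g/L.

0.401 g/L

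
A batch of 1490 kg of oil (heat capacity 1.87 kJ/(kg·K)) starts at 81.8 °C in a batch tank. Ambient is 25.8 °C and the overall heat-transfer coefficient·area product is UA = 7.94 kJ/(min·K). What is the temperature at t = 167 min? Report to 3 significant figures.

Unsteady energy balance on the tank contents: M c_p dT/dt = −UA(T − T_amb).
dT/dt = (T_ss − T)/τ with T_ss = T_amb = 25.800 °C, τ = M c_p/UA = 1490·1.87/7.94 = 350.92 min.
T approaches T_ss exponentially: T(t) = T_ss + (T₀ − T_ss) e^(−t/τ).
T(167) = 25.800 + (56.000)·0.62133 = 60.594 °C.

60.6 °C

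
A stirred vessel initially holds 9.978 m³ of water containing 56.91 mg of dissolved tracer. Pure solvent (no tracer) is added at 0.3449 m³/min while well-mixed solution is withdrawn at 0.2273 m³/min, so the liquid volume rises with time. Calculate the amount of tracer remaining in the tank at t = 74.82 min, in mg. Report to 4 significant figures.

Total volume: dV/dt = Q_in − Q_out = 0.117600 m³/min, so V(t) = 9.978 + 0.117600 t and V(74.82) = 18.7768 m³.
Species balance (pure solvent in): dm/dt = −Q_out · m/V(t).
Separate: dm/m = −Q_out dt/V(t) ⇒ ln(m/m₀) = −(Q_out/(Q_in−Q_out)) ln(V/V₀).
m = m₀ (V₀/V)^(Q_out/(Q_in−Q_out)) = 56.91 × (9.978/18.7768)^(1.93282) = 16.7678 mg.

16.77 mg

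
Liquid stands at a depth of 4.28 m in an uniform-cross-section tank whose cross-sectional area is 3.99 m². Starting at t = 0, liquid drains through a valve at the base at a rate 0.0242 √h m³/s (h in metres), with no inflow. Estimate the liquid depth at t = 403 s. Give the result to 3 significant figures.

0.717 m

Volume balance on the tank: A dh/dt = −0.0242 √h.
This is separable: 2 d(√h)/dt = −0.0242/A, so √h = √h₀ − (0.0242/(2A)) t.
√h = √4.28 − 0.0242·403/(2·3.99) = 2.0688 − 1.2221 = 0.84669.
h = 0.84669² = 0.71688 m.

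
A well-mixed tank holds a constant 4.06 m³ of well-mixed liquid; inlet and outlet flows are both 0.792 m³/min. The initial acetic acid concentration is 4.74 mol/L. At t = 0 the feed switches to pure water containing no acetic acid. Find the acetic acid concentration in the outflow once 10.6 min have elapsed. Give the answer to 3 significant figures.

Accumulation = in − out for the solute gives V dC/dt = Q(C_in − C).
Rewrite as dC/dt + C/τ = C_in/τ, τ = V/Q = 5.1263 min.
Integrating: C(t) = C_in + (C₀ − C_in) e^(−t/τ).
C(10.6) = 0 + (4.74 − 0)·e^(−10.6/5.1263) = 0 + (4.7400)·0.12647 = 0.59945 mol/L.

0.599 mol/L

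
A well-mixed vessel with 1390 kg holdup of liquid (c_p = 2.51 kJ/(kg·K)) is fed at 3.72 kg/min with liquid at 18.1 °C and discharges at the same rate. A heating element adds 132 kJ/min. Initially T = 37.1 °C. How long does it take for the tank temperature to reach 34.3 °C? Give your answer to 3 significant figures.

Heat balance on the well-mixed liquid: M c_p dT/dt = ṁ c_p (T_in − T) + 132.
τ = M/ṁ = 373.66 min; T_ss = T_in + Q̇/(ṁ c_p) = 32.237 °C.
T(t) = T_ss + (T₀ − T_ss) e^(−t/τ). Set T = 34.3:
e^(−t/τ) = (34.3 − 32.237)/(37.1 − 32.237) = 0.42422
t = −373.66 · ln(0.42422) = 320.41 min.

320 min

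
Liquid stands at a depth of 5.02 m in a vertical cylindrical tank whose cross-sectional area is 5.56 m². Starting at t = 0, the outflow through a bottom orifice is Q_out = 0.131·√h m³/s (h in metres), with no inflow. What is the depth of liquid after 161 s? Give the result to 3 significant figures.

With no inflow, A dh/dt = −0.131 √h.
Separate and integrate: 2(√h − √h₀) = −(0.131/A) t.
√h = √5.02 − 0.131·161/(2·5.56) = 2.2405 − 1.8967 = 0.34386.
h = 0.34386² = 0.11824 m.

0.118 m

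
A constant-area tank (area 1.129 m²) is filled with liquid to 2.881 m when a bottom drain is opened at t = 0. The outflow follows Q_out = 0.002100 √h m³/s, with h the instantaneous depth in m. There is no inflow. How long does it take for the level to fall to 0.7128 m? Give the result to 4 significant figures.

With no inflow, A dh/dt = −0.002100 √h.
This is separable: 2 d(√h)/dt = −0.002100/A, so √h = √h₀ − (0.002100/(2A)) t.
t = 2A(√h₀ − √h)/0.002100 = 2·1.129·(√2.881 − √0.7128)/0.002100
  = 2.25800 × (1.69735 − 0.844275) / 0.002100 = 917.260 s.

917.3 s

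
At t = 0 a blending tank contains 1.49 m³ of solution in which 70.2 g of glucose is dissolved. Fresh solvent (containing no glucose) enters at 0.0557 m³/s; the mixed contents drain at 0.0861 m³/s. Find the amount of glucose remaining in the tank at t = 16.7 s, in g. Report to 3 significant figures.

Let m(t) be the amount of glucose. Volume: V(t) = V₀ + (Q_in − Q_out) t = 1.49 − 0.030400 t; V(16.7) = 0.98232 m³.
Solute balance: dm/dt = 0 − Q_out C = −Q_out m/V(t).
dm/m = −Q_out dt/(V₀ − 0.030400 t); integrating gives ln(m/m₀) = −(Q_out/(Q_in−Q_out)) ln(V/V₀).
m = m₀ (V₀/V)^(Q_out/(Q_in−Q_out)) = 70.2 × (1.49/0.98232)^(-2.8322) = 21.572 g.

21.6 g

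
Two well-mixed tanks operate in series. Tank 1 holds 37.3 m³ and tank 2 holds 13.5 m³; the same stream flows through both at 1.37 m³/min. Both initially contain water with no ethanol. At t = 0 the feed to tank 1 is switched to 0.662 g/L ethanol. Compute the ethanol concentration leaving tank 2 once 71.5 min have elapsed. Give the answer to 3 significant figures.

0.587 g/L

Species balance on tank i: dCᵢ/dt = (Cᵢ₋₁ − Cᵢ)/τᵢ with τᵢ = Vᵢ/Q.
τ₁ = 37.3/1.37 = 27.226 min; τ₂ = 13.5/1.37 = 9.8540 min.
Solving the cascade with C₁(0)=C₂(0)=0 gives C₂(t) = C_in[1 − (τ₁ e^(−t/τ₁) − τ₂ e^(−t/τ₂))/(τ₁ − τ₂)].
At t = 71.5: e^(−t/τ₁) = 0.072357, e^(−t/τ₂) = 0.00070598.
C₂ = 0.662·[1 − (27.226·0.072357 − 9.8540·0.00070598)/(17.372)] = 0.662·0.88700 = 0.58719 g/L.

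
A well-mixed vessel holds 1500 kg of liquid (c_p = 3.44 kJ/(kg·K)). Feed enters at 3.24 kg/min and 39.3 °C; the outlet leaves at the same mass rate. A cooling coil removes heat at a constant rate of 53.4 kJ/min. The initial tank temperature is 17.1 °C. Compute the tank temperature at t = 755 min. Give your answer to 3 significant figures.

31.1 °C

M c_p dT/dt = ṁ c_p (T_in − T) − Q̇.
τ = M/ṁ = 462.96 min; T_ss = T_in − Q̇/(ṁ c_p) = 39.3 − 53.4/(3.24·3.44) = 34.509 °C.
Integrating: T(t) = T_ss + (T₀ − T_ss) e^(−t/τ).
T(755) = 34.509 + (-17.409)·e^(−755/462.96) = 34.509 + (-17.409)·0.19577 = 31.101 °C.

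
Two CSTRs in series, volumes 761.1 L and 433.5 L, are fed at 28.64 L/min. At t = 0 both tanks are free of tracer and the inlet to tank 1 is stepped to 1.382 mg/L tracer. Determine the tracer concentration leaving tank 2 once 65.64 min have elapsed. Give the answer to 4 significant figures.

1.134 mg/L

Each tank obeys Vᵢ dCᵢ/dt = Q(Cᵢ₋₁ − Cᵢ), so τᵢ = Vᵢ/Q.
τ₁ = 761.1/28.64 = 26.5747 min; τ₂ = 433.5/28.64 = 15.1362 min.
Tank 1: C₁ = C_in(1 − e^(−t/τ₁)). Tank 2 (τ₁ ≠ τ₂): C₂ = C_in[1 − (τ₁ e^(−t/τ₁) − τ₂ e^(−t/τ₂))/(τ₁ − τ₂)].
At t = 65.64: e^(−t/τ₁) = 0.0845835, e^(−t/τ₂) = 0.0130805.
C₂ = 1.382·[1 − (26.5747·0.0845835 − 15.1362·0.0130805)/(11.4385)] = 1.382·0.820800 = 1.13434 mg/L.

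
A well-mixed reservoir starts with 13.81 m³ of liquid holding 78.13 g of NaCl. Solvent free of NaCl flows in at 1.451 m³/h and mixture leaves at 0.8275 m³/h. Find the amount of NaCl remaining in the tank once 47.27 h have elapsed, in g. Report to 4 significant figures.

Let m(t) be the amount of NaCl. Volume: V(t) = V₀ + (Q_in − Q_out) t = 13.81 + 0.623500 t; V(47.27) = 43.2828 m³.
No NaCl enters, so dm/dt = −Q_out · (m/V).
dm/m = −Q_out dt/(V₀ + 0.623500 t); integrating gives ln(m/m₀) = −(Q_out/(Q_in−Q_out)) ln(V/V₀).
m = m₀ (V₀/V)^(Q_out/(Q_in−Q_out)) = 78.13 × (13.81/43.2828)^(1.32719) = 17.1543 g.

17.15 g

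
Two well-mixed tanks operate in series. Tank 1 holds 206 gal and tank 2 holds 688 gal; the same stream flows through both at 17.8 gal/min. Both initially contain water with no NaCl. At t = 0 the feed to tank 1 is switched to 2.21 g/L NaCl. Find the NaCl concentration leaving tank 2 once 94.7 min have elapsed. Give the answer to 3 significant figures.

Each tank obeys Vᵢ dCᵢ/dt = Q(Cᵢ₋₁ − Cᵢ), so τᵢ = Vᵢ/Q.
τ₁ = 206/17.8 = 11.573 min; τ₂ = 688/17.8 = 38.652 min.
Tank 1: C₁ = C_in(1 − e^(−t/τ₁)). Tank 2 (τ₁ ≠ τ₂): C₂ = C_in[1 − (τ₁ e^(−t/τ₁) − τ₂ e^(−t/τ₂))/(τ₁ − τ₂)].
At t = 94.7: e^(−t/τ₁) = 0.00027941, e^(−t/τ₂) = 0.086286.
C₂ = 2.21·[1 − (11.573·0.00027941 − 38.652·0.086286)/(-27.079)] = 2.21·0.87696 = 1.9381 g/L.

1.94 g/L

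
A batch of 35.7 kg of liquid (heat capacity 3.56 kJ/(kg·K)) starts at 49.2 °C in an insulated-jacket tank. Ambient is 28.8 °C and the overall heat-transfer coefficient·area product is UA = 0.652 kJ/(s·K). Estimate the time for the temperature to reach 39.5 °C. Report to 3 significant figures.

M c_p dT/dt = −UA(T − T_amb).
τ = M c_p/UA = 194.93 s; T_ss = T_amb = 28.800 °C.
T(t) = T_ss + (T₀ − T_ss)e^(−t/τ); set T = 39.5:
t = −τ ln[(T − T_ss)/(T₀ − T_ss)] = −194.93 · ln(0.52451) = 125.78 s.

126 s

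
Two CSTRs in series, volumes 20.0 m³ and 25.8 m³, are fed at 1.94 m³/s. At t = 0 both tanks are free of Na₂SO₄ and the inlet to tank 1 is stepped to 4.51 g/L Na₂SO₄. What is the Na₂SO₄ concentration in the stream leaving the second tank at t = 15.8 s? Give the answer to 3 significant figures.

1.75 g/L

Species balance on tank i: dCᵢ/dt = (Cᵢ₋₁ − Cᵢ)/τᵢ with τᵢ = Vᵢ/Q.
τ₁ = 20.0/1.94 = 10.309 s; τ₂ = 25.8/1.94 = 13.299 s.
Tank 1: C₁ = C_in(1 − e^(−t/τ₁)). Tank 2 (τ₁ ≠ τ₂): C₂ = C_in[1 − (τ₁ e^(−t/τ₁) − τ₂ e^(−t/τ₂))/(τ₁ − τ₂)].
At t = 15.8: e^(−t/τ₁) = 0.21597, e^(−t/τ₂) = 0.30481.
C₂ = 4.51·[1 − (10.309·0.21597 − 13.299·0.30481)/(-2.9897)] = 4.51·0.38885 = 1.7537 g/L.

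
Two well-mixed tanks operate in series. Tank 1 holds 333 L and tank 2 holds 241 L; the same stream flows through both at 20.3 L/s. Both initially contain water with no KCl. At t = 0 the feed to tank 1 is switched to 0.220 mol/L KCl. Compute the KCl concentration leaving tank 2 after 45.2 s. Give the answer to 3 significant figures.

Time constants: τᵢ = Vᵢ/Q for each well-mixed tank.
τ₁ = 333/20.3 = 16.404 s; τ₂ = 241/20.3 = 11.872 s.
Tank 1: C₁ = C_in(1 − e^(−t/τ₁)). Tank 2 (τ₁ ≠ τ₂): C₂ = C_in[1 − (τ₁ e^(−t/τ₁) − τ₂ e^(−t/τ₂))/(τ₁ − τ₂)].
At t = 45.2: e^(−t/τ₁) = 0.063581, e^(−t/τ₂) = 0.022208.
C₂ = 0.220·[1 − (16.404·0.063581 − 11.872·0.022208)/(4.5320)] = 0.220·0.82804 = 0.18217 mol/L.

0.182 mol/L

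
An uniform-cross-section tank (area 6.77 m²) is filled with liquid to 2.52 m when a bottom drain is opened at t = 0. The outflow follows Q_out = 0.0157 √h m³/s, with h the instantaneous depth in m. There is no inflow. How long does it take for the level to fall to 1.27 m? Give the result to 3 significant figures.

397 s

A dh/dt = −Q_out = −0.0157 √h.
Separate and integrate: 2(√h − √h₀) = −(0.0157/A) t.
t = 2A(√h₀ − √h)/0.0157 = 2·6.77·(√2.52 − √1.27)/0.0157
  = 13.540 × (1.5875 − 1.1269) / 0.0157 = 397.15 s.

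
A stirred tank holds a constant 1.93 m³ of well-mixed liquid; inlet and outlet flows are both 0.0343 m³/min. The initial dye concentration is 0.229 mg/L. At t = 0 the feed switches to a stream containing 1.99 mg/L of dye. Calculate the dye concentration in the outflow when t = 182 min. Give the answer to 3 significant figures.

Mass balance on the solute (V constant): V dC/dt = Q(C_in − C).
Time constant τ = V/Q = 1.93/0.0343 = 56.268 min.
Integrating: C(t) = C_in + (C₀ − C_in) e^(−t/τ).
C(182) = 1.99 + (0.229 − 1.99)·e^(−182/56.268) = 1.99 + (-1.7610)·0.039380 = 1.9207 mg/L.

1.92 mg/L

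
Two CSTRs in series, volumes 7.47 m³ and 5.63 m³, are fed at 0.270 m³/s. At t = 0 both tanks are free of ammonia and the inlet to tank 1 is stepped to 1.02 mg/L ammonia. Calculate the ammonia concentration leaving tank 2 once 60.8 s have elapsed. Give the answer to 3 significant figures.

Species balance on tank i: dCᵢ/dt = (Cᵢ₋₁ − Cᵢ)/τᵢ with τᵢ = Vᵢ/Q.
τ₁ = 7.47/0.270 = 27.667 s; τ₂ = 5.63/0.270 = 20.852 s.
Solving the cascade with C₁(0)=C₂(0)=0 gives C₂(t) = C_in[1 − (τ₁ e^(−t/τ₁) − τ₂ e^(−t/τ₂))/(τ₁ − τ₂)].
At t = 60.8: e^(−t/τ₁) = 0.11107, e^(−t/τ₂) = 0.054160.
C₂ = 1.02·[1 − (27.667·0.11107 − 20.852·0.054160)/(6.8148)] = 1.02·0.71480 = 0.72909 mg/L.

0.729 mg/L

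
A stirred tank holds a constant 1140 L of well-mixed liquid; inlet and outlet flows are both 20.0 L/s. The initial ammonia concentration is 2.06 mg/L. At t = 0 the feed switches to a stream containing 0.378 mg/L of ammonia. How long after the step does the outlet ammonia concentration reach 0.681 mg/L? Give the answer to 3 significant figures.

Accumulation = in − out for the solute gives V dC/dt = Q(C_in − C), so τ = V/Q = 57.000 s.
C(t) = C_in + (C₀ − C_in) e^(−t/τ). Set C = 0.681 and solve for t:
e^(−t/τ) = (C − C_in)/(C₀ − C_in) = (0.681 − 0.378)/(2.06 − 0.378) = 0.18014
t = −τ ln(…) = 57.000 × 1.7140 = 97.698 s.

97.7 s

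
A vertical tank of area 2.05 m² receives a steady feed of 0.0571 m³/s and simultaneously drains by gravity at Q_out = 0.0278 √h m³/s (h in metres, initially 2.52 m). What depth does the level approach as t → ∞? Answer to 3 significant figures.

Volume balance on the tank: A dh/dt = Q_in − 0.0278 √h. At steady state dh/dt = 0:
Q_in = 0.0278 √h_ss ⇒ √h_ss = 0.0571/0.0278 = 2.0540.
h_ss = 2.0540² = 4.2187 m. (Since h₀ = 2.52 m < h_ss, the level will rise toward this value.)

4.22 m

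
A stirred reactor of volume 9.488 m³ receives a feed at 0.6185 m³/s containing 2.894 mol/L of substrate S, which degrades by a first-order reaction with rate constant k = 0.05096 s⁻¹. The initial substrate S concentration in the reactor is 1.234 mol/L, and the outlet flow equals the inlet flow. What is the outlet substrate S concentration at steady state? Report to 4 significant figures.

Accumulation = in − out − consumed: V dC/dt = Q C_in − Q C − k V C.
At steady state: 0 = Q C_in − (Q + kV) C_ss, so C_ss = Q C_in/(Q + kV).
C_ss = 0.6185·2.894/(0.6185 + 0.05096·9.488) = 1.78994/1.10201 = 1.62425 mol/L.

1.624 mol/L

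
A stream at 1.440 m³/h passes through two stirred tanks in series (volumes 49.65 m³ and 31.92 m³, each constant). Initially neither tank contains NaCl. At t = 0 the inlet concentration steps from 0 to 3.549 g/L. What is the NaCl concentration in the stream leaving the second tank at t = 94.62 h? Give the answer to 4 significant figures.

Each tank obeys Vᵢ dCᵢ/dt = Q(Cᵢ₋₁ − Cᵢ), so τᵢ = Vᵢ/Q.
τ₁ = 49.65/1.440 = 34.4792 h; τ₂ = 31.92/1.440 = 22.1667 h.
Tank 1: C₁ = C_in(1 − e^(−t/τ₁)). Tank 2 (τ₁ ≠ τ₂): C₂ = C_in[1 − (τ₁ e^(−t/τ₁) − τ₂ e^(−t/τ₂))/(τ₁ − τ₂)].
At t = 94.62: e^(−t/τ₁) = 0.0642955, e^(−t/τ₂) = 0.0140018.
C₂ = 3.549·[1 − (34.4792·0.0642955 − 22.1667·0.0140018)/(12.3125)] = 3.549·0.845159 = 2.99947 g/L.

2.999 g/L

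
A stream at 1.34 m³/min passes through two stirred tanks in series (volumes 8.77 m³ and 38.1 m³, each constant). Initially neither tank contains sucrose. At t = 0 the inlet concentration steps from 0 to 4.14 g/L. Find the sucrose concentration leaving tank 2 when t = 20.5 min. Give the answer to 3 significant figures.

1.58 g/L

Time constants: τᵢ = Vᵢ/Q for each well-mixed tank.
τ₁ = 8.77/1.34 = 6.5448 min; τ₂ = 38.1/1.34 = 28.433 min.
Solving the cascade with C₁(0)=C₂(0)=0 gives C₂(t) = C_in[1 − (τ₁ e^(−t/τ₁) − τ₂ e^(−t/τ₂))/(τ₁ − τ₂)].
At t = 20.5: e^(−t/τ₁) = 0.043619, e^(−t/τ₂) = 0.48627.
C₂ = 4.14·[1 − (6.5448·0.043619 − 28.433·0.48627)/(-21.888)] = 4.14·0.38138 = 1.5789 g/L.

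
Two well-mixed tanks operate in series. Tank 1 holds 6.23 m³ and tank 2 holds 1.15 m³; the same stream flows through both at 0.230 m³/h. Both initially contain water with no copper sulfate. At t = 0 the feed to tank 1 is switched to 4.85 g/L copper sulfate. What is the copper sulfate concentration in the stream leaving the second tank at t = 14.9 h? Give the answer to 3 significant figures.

1.47 g/L

Each tank obeys Vᵢ dCᵢ/dt = Q(Cᵢ₋₁ − Cᵢ), so τᵢ = Vᵢ/Q.
τ₁ = 6.23/0.230 = 27.087 h; τ₂ = 1.15/0.230 = 5.0000 h.
Tank 1: C₁ = C_in(1 − e^(−t/τ₁)). Tank 2 (τ₁ ≠ τ₂): C₂ = C_in[1 − (τ₁ e^(−t/τ₁) − τ₂ e^(−t/τ₂))/(τ₁ − τ₂)].
At t = 14.9: e^(−t/τ₁) = 0.57690, e^(−t/τ₂) = 0.050793.
C₂ = 4.85·[1 − (27.087·0.57690 − 5.0000·0.050793)/(22.087)] = 4.85·0.30400 = 1.4744 g/L.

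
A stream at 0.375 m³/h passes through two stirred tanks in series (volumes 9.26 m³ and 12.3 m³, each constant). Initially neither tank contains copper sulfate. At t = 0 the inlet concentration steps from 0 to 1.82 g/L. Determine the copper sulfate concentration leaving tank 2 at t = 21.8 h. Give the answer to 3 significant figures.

Species balance on tank i: dCᵢ/dt = (Cᵢ₋₁ − Cᵢ)/τᵢ with τᵢ = Vᵢ/Q.
τ₁ = 9.26/0.375 = 24.693 h; τ₂ = 12.3/0.375 = 32.800 h.
Tank 1: C₁ = C_in(1 − e^(−t/τ₁)). Tank 2 (τ₁ ≠ τ₂): C₂ = C_in[1 − (τ₁ e^(−t/τ₁) − τ₂ e^(−t/τ₂))/(τ₁ − τ₂)].
At t = 21.8: e^(−t/τ₁) = 0.41361, e^(−t/τ₂) = 0.51446.
C₂ = 1.82·[1 − (24.693·0.41361 − 32.800·0.51446)/(-8.1067)] = 1.82·0.17834 = 0.32458 g/L.

0.325 g/L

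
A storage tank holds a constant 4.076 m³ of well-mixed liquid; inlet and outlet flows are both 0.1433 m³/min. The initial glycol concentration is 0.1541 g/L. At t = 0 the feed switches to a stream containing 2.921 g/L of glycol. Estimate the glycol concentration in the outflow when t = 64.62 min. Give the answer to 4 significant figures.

Mass balance on the solute (V constant): V dC/dt = Q(C_in − C).
Rewrite as dC/dt + C/τ = C_in/τ, τ = V/Q = 28.4438 min.
This is linear first-order; C(t) = C_in + (C₀ − C_in) e^(−t/τ).
C(64.62) = 2.921 + (0.1541 − 2.921)·e^(−64.62/28.4438) = 2.921 + (-2.76690)·0.103122 = 2.63567 g/L.

2.636 g/L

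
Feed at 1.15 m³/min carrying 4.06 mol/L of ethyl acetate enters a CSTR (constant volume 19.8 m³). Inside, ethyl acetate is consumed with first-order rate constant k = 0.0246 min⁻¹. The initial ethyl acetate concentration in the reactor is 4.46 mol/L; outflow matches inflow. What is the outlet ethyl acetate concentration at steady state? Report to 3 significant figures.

2.85 mol/L

V dC/dt = Q(C_in − C) − k V C.
Steady state (dC/dt = 0): C_ss = Q C_in/(Q + kV) = C_in/(1 + kV/Q).
C_ss = 1.15·4.06/(1.15 + 0.0246·19.8) = 4.6690/1.6371 = 2.8520 mol/L.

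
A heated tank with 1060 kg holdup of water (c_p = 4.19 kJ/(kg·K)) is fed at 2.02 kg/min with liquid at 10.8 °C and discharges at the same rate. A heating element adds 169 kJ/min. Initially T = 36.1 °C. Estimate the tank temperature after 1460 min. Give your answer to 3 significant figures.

Energy balance: M c_p dT/dt = ṁ c_p (T_in − T) + 169.
τ = M/ṁ = 524.75 min; T_ss = T_in + Q̇/(ṁ c_p) = 10.8 + 169/(2.02·4.19) = 30.767 °C.
This is linear first-order; T(t) = T_ss + (T₀ − T_ss) e^(−t/τ).
T(1460) = 30.767 + (5.3326)·e^(−1460/524.75) = 30.767 + (5.3326)·0.061898 = 31.097 °C.

31.1 °C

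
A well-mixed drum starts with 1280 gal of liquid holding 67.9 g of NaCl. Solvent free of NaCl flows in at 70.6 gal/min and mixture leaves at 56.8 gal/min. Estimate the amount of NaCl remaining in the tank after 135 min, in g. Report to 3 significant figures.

Total volume: dV/dt = Q_in − Q_out = 13.800 gal/min, so V(t) = 1280 + 13.800 t and V(135) = 3143.0 gal.
Solute balance: dm/dt = 0 − Q_out C = −Q_out m/V(t).
dm/m = −Q_out dt/(V₀ + 13.800 t); integrating gives ln(m/m₀) = −(Q_out/(Q_in−Q_out)) ln(V/V₀).
m = m₀ (V₀/V)^(Q_out/(Q_in−Q_out)) = 67.9 × (1280/3143.0)^(4.1159) = 1.6831 g.

1.68 g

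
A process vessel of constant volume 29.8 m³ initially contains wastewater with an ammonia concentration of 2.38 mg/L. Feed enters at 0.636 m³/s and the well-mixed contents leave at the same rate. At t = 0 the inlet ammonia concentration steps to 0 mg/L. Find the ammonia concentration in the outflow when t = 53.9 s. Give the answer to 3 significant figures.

0.753 mg/L

Transient balance on the dissolved component: V dC/dt = Q(C_in − C).
Rewrite as dC/dt + C/τ = C_in/τ, τ = V/Q = 46.855 s.
Integrating: C(t) = C_in + (C₀ − C_in) e^(−t/τ).
C(53.9) = 0 + (2.38 − 0)·e^(−53.9/46.855) = 0 + (2.3800)·0.31653 = 0.75333 mg/L.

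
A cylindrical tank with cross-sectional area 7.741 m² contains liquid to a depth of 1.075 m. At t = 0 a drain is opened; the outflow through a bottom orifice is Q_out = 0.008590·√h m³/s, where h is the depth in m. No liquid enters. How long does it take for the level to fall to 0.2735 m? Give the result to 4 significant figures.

Mass balance (ρ constant): A dh/dt = −0.008590 √h.
∫ h^(−1/2) dh = −(0.008590/A) ∫ dt, giving 2√h = 2√h₀ − (0.008590/A) t.
t = 2A(√h₀ − √h)/0.008590 = 2·7.741·(√1.075 − √0.2735)/0.008590
  = 15.4820 × (1.03682 − 0.522972) / 0.008590 = 926.126 s.

926.1 s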